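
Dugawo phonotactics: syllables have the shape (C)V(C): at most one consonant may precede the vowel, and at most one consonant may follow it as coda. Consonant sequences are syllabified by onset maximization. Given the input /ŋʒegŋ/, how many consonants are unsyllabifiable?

2

The consonants /ŋ/, /ŋ/ cannot be parsed into a legal (C)V(C) syllable (at most one coda consonant is licensed; onsets are limited to one consonant).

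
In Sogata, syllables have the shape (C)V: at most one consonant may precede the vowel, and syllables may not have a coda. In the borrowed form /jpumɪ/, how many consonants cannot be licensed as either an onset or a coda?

Syllabifying with onset maximization leaves /j/ stranded (no codas are permitted; onsets are limited to one consonant).

1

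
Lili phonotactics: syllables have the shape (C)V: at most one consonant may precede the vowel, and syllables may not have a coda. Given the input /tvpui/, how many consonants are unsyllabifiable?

Under (C)V, the unsyllabifiable consonants are /t/, /v/ (no codas are permitted; onsets are limited to one consonant).

2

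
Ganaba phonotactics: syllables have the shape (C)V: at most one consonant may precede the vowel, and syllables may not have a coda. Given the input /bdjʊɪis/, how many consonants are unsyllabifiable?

Syllabifying with onset maximization leaves /b/, /d/, /s/ stranded (no codas are permitted; onsets are limited to one consonant).

3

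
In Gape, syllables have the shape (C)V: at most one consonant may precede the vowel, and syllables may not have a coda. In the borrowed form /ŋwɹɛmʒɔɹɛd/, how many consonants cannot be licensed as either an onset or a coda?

Syllabifying with onset maximization leaves /ŋ/, /w/, /m/, /d/ stranded (no codas are permitted; onsets are limited to one consonant).

4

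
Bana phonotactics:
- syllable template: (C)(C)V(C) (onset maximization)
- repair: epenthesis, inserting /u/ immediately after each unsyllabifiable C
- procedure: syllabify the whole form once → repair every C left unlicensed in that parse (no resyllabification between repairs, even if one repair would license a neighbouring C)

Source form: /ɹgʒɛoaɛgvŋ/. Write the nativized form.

ɹugʒɛoaɛgvuŋu

The consonants /ɹ/, /v/, /ŋ/ cannot be parsed into a legal (C)(C)V(C) syllable (at most one coda consonant is licensed; onsets may contain at most 2 consonants).
Each unlicensed consonant becomes the onset of a new syllable: /ɹ/ → /ɹu/, /v/ → /vu/, /ŋ/ → /ŋu/.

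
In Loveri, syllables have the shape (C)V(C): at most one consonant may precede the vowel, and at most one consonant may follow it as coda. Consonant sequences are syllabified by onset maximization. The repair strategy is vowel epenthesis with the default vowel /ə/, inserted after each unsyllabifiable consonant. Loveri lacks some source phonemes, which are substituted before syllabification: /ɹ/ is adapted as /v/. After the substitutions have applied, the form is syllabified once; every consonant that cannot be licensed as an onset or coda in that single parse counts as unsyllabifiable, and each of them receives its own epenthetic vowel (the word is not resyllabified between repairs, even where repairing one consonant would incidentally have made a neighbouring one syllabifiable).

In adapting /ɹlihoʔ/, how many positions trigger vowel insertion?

After substitution the input is /vlihoʔ/.
The unsyllabifiable consonants are /v/; each receives one epenthetic vowel.

1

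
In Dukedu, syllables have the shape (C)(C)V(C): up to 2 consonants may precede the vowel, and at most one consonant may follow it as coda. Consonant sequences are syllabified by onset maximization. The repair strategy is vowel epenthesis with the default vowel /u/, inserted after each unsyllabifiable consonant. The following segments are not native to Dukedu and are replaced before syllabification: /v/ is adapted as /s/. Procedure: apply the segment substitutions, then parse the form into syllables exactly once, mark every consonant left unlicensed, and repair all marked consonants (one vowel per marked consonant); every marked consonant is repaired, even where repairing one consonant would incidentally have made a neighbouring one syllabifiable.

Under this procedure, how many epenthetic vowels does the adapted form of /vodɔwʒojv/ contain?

1

After substitution the input is /sodɔwʒojs/.
The unsyllabifiable consonants are /s/; each receives one epenthetic vowel.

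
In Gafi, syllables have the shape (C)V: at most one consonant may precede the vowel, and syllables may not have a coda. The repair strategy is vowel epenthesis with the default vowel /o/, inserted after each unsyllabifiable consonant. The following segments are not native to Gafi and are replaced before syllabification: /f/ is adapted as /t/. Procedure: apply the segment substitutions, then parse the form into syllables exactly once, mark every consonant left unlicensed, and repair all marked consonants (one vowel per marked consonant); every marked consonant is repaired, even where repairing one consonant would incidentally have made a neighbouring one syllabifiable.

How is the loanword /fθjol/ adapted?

Substitution: /f/ → /t/, giving /tθjol/.
Under (C)V, the unsyllabifiable consonants are /t/, /θ/, /l/ (no codas are permitted; onsets are limited to one consonant).
Epenthesis after each stranded consonant: /t/ → /to/, /θ/ → /θo/, /l/ → /lo/.

toθojolo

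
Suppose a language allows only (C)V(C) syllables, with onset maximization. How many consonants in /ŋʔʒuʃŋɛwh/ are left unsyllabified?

Syllabifying with onset maximization leaves /ŋ/, /ʔ/, /h/ stranded (at most one coda consonant is licensed; onsets are limited to one consonant).

3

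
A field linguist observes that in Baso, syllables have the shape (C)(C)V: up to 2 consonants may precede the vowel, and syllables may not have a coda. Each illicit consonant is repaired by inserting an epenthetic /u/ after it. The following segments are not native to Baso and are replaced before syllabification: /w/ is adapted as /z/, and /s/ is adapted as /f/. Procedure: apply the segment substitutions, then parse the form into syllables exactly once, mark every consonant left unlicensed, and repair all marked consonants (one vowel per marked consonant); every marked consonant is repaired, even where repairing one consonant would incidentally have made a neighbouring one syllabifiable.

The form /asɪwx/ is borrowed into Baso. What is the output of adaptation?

afɪzuxu

Substitution: /s/ → /f/, /w/ → /z/, giving /afɪzx/.
The consonants /z/, /x/ cannot be parsed into a legal (C)(C)V syllable (no codas are permitted; onsets may contain at most 2 consonants).
Inserting the epenthetic vowel yields /z/ → /zu/, /x/ → /xu/.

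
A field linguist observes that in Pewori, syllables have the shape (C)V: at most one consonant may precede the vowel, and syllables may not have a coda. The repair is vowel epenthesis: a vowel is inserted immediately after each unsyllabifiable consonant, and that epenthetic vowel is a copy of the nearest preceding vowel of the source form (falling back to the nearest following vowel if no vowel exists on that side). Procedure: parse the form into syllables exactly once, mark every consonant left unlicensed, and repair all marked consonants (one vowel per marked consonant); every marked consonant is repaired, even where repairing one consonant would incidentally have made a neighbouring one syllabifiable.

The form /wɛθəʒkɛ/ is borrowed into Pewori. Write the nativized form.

Under (C)V, the unsyllabifiable consonants are /ʒ/ (no codas are permitted; onsets are limited to one consonant).
Epenthesis after each stranded consonant: /ʒ/ → /ʒə/.

wɛθəʒəkɛ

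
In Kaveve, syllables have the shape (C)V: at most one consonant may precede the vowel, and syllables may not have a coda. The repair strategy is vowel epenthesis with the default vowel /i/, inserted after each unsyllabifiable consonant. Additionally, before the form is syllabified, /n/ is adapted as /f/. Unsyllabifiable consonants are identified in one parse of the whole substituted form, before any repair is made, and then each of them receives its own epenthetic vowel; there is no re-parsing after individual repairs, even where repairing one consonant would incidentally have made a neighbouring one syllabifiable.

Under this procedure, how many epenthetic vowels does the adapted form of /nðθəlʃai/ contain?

After substitution the input is /fðθəlʃai/.
The unsyllabifiable consonants are /f/, /ð/, /l/; each receives one epenthetic vowel.

3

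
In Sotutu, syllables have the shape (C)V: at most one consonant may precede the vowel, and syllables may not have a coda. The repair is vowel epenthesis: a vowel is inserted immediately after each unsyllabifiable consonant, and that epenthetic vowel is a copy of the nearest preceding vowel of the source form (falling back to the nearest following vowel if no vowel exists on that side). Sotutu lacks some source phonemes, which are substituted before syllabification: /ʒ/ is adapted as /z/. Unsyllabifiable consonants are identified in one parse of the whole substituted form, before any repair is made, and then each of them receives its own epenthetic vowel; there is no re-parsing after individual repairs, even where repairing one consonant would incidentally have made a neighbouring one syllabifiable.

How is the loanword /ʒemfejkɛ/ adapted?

Substitution: /ʒ/ → /z/, giving /zemfejkɛ/.
Under (C)V, the unsyllabifiable consonants are /m/, /j/ (no codas are permitted; onsets are limited to one consonant).
Inserting the epenthetic vowel yields /m/ → /me/, /j/ → /je/.

zemefejekɛ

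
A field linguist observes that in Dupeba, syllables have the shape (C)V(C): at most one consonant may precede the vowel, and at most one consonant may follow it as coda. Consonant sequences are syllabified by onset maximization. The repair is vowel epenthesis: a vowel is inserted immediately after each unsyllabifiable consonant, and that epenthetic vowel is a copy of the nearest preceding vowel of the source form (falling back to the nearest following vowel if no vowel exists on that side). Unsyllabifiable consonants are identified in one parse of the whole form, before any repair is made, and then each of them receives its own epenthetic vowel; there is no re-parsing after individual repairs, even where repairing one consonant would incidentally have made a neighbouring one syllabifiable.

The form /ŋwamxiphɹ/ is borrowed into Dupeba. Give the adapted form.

The consonants /ŋ/, /h/, /ɹ/ cannot be parsed into a legal (C)V(C) syllable (at most one coda consonant is licensed; onsets are limited to one consonant).
Each unlicensed consonant becomes the onset of a new syllable: /ŋ/ → /ŋa/, /h/ → /hi/, /ɹ/ → /ɹi/.

ŋawamxiphiɹi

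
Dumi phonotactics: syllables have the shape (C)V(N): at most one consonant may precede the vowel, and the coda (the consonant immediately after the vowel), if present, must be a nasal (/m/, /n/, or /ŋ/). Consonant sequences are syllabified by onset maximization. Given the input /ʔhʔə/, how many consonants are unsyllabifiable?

2

The consonants /ʔ/, /h/ cannot be parsed into a legal (C)V(N) syllable (only a nasal (/m/, /n/, or /ŋ/) is licensed in coda position; onsets are limited to one consonant).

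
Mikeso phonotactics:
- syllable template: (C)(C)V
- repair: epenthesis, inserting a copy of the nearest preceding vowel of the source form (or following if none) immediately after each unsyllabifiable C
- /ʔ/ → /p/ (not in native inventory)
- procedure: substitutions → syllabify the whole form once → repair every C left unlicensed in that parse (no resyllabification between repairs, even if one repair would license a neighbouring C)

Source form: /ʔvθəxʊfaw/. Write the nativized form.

Substitution: /ʔ/ → /p/, giving /pvθəxʊfaw/.
Under (C)(C)V, the unsyllabifiable consonants are /p/, /w/ (no codas are permitted; onsets may contain at most 2 consonants).
Epenthesis after each stranded consonant: /p/ → /pə/, /w/ → /wa/.

pəvθəxʊfawa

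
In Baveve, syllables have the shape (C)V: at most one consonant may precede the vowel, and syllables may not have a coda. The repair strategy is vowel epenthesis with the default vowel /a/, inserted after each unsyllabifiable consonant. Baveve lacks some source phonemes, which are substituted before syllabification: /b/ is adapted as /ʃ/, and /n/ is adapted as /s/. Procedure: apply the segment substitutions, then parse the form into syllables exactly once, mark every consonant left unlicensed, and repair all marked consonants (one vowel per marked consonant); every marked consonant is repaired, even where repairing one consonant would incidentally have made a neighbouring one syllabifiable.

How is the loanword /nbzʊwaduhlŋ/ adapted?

saʃazʊwaduhalaŋa

Substitution: /n/ → /s/, /b/ → /ʃ/, giving /sʃzʊwaduhlŋ/.
Syllabifying with onset maximization leaves /s/, /ʃ/, /h/, /l/, /ŋ/ stranded (no codas are permitted; onsets are limited to one consonant).
Inserting the epenthetic vowel yields /s/ → /sa/, /ʃ/ → /ʃa/, /h/ → /ha/, /l/ → /la/, /ŋ/ → /ŋa/.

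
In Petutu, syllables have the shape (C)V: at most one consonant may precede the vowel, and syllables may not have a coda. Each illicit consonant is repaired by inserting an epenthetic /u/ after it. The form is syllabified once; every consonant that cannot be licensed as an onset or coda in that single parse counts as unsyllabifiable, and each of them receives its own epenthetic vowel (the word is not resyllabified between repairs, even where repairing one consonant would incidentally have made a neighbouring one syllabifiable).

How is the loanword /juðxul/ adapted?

juðuxulu

The consonants /ð/, /l/ cannot be parsed into a legal (C)V syllable (no codas are permitted; onsets are limited to one consonant).
Epenthesis after each stranded consonant: /ð/ → /ðu/, /l/ → /lu/.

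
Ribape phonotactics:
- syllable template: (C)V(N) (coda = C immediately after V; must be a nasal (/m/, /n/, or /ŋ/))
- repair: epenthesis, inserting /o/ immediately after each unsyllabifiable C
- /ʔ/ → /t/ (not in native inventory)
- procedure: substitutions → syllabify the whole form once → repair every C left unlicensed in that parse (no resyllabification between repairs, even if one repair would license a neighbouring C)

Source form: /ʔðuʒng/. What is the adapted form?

Substitution: /ʔ/ → /t/, giving /tðuʒng/.
Syllabifying with onset maximization leaves /t/, /ʒ/, /n/, /g/ stranded (only a nasal (/m/, /n/, or /ŋ/) is licensed in coda position; onsets are limited to one consonant).
Each unlicensed consonant becomes the onset of a new syllable: /t/ → /to/, /ʒ/ → /ʒo/, /n/ → /no/, /g/ → /go/.

toðuʒonogo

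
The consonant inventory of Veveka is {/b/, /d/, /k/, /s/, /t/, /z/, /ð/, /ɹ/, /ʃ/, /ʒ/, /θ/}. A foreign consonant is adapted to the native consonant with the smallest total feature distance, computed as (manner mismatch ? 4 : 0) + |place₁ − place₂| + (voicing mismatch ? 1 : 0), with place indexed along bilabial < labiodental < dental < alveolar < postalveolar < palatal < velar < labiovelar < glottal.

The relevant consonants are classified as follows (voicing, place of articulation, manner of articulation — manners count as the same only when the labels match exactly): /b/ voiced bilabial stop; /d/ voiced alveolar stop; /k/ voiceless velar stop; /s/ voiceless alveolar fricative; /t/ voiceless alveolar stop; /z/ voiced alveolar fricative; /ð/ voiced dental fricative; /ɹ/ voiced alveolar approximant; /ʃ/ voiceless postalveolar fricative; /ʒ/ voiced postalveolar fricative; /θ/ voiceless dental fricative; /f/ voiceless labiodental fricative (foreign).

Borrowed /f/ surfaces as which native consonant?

/θ/ is closest: same manner (fricative), place distance 1 (labiodental→dental), same voicing; total 1. Next closest is /s/ at distance 2.

θ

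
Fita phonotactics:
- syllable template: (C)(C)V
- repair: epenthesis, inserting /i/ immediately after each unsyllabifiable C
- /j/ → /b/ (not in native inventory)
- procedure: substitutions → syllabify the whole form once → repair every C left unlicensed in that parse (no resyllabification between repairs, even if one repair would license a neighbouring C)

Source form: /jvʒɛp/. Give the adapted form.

bivʒɛpi

Substitution: /j/ → /b/, giving /bvʒɛp/.
Syllabifying with onset maximization leaves /b/, /p/ stranded (no codas are permitted; onsets may contain at most 2 consonants).
Each unlicensed consonant becomes the onset of a new syllable: /b/ → /bi/, /p/ → /pi/.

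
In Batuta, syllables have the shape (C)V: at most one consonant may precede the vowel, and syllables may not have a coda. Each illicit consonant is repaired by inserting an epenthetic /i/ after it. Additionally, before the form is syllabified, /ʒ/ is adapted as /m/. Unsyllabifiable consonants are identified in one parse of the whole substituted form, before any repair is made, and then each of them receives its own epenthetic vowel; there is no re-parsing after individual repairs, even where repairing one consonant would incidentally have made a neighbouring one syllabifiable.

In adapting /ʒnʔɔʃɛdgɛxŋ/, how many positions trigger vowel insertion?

After substitution the input is /mnʔɔʃɛdgɛxŋ/.
The unsyllabifiable consonants are /m/, /n/, /d/, /x/, /ŋ/; each receives one epenthetic vowel.

5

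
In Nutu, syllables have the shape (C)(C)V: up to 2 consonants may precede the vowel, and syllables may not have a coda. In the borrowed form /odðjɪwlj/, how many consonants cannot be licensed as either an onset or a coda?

4

Syllabifying with onset maximization leaves /d/, /w/, /l/, /j/ stranded (no codas are permitted; onsets may contain at most 2 consonants).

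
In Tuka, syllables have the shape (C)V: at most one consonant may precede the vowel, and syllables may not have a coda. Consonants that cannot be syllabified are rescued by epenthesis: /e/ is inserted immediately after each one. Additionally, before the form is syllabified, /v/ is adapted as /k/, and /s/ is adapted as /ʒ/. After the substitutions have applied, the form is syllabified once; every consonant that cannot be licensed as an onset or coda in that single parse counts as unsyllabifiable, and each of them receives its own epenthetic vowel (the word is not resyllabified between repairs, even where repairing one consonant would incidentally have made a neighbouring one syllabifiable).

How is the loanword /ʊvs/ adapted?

Substitution: /v/ → /k/, /s/ → /ʒ/, giving /ʊkʒ/.
Syllabifying with onset maximization leaves /k/, /ʒ/ stranded (no codas are permitted; onsets are limited to one consonant).
Epenthesis after each stranded consonant: /k/ → /ke/, /ʒ/ → /ʒe/.

ʊkeʒe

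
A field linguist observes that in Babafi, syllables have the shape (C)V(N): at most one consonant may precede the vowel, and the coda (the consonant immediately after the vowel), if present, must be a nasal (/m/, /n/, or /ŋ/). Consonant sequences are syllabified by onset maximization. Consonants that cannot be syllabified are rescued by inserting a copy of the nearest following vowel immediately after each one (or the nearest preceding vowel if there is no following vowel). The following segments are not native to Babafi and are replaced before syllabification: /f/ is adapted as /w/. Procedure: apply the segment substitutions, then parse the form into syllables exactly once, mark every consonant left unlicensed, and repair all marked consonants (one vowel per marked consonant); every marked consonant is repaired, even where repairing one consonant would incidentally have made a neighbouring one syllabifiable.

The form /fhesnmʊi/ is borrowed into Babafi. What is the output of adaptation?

wehesʊnʊmʊi

Substitution: /f/ → /w/, giving /whesnmʊi/.
Syllabifying with onset maximization leaves /w/, /s/, /n/ stranded (only a nasal (/m/, /n/, or /ŋ/) is licensed in coda position; onsets are limited to one consonant).
Epenthesis after each stranded consonant: /w/ → /we/, /s/ → /sʊ/, /n/ → /nʊ/.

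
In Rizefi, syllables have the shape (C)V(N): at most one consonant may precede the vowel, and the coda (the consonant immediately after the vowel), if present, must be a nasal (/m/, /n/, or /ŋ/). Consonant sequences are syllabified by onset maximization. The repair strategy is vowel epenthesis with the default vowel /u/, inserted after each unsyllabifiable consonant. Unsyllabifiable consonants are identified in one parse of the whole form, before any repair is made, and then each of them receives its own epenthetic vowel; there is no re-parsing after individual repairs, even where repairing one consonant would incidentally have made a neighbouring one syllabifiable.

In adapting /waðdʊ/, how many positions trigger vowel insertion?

The unsyllabifiable consonants are /ð/; each receives one epenthetic vowel.

1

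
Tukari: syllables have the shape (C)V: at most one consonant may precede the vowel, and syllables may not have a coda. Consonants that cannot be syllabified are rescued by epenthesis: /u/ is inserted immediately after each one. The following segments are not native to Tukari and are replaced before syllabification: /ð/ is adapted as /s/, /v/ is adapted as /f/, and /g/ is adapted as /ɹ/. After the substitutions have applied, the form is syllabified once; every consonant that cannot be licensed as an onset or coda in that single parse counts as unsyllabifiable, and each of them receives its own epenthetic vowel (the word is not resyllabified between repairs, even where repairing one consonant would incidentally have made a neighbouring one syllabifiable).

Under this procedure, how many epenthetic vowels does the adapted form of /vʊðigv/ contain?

2

After substitution the input is /fʊsiɹf/.
The unsyllabifiable consonants are /ɹ/, /f/; each receives one epenthetic vowel.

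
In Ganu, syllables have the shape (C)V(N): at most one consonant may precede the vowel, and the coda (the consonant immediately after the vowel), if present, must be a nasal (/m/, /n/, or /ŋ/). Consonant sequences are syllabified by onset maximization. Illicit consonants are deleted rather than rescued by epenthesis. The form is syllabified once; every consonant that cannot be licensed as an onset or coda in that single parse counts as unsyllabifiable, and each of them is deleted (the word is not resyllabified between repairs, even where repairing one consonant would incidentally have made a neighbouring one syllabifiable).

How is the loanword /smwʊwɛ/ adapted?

wʊwɛ

The consonants /s/, /m/ cannot be parsed into a legal (C)V(N) syllable (only a nasal (/m/, /n/, or /ŋ/) is licensed in coda position; onsets are limited to one consonant).
Each unlicensed consonant is deleted: /s/, /m/.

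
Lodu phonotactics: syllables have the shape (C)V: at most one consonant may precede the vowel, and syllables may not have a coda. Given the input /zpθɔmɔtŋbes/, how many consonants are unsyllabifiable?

Under (C)V, the unsyllabifiable consonants are /z/, /p/, /t/, /ŋ/, /s/ (no codas are permitted; onsets are limited to one consonant).

5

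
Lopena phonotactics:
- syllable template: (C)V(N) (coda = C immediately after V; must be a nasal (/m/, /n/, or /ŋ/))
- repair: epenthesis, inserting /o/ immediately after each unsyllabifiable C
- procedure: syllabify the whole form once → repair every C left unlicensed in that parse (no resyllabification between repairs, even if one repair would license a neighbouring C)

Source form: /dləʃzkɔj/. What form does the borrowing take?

Syllabifying with onset maximization leaves /d/, /ʃ/, /z/, /j/ stranded (only a nasal (/m/, /n/, or /ŋ/) is licensed in coda position; onsets are limited to one consonant).
Inserting the epenthetic vowel yields /d/ → /do/, /ʃ/ → /ʃo/, /z/ → /zo/, /j/ → /jo/.

doləʃozokɔjo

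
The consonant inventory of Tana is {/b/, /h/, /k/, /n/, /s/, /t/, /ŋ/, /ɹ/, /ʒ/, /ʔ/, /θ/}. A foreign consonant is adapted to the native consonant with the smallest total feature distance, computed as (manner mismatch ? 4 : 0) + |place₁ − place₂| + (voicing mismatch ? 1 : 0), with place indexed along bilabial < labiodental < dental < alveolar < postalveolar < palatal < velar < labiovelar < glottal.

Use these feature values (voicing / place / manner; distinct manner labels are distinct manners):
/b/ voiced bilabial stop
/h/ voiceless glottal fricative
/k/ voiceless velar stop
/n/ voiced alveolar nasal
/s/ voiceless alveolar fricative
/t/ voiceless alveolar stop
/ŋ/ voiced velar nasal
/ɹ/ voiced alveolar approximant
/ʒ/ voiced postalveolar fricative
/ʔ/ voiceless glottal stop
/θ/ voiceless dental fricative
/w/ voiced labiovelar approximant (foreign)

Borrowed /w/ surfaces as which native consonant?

ɹ

/ɹ/ is closest: same manner (approximant), place distance 4 (labiovelar→alveolar), same voicing; total 4. Next closest is /ŋ/ at distance 5.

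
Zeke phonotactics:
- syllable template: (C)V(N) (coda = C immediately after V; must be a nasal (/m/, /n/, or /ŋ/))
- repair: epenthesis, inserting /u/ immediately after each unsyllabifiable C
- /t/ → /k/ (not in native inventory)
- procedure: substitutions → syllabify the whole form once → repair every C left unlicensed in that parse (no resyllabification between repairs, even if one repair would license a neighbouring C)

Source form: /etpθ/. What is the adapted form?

ekupuθu

Substitution: /t/ → /k/, giving /ekpθ/.
The consonants /k/, /p/, /θ/ cannot be parsed into a legal (C)V(N) syllable (only a nasal (/m/, /n/, or /ŋ/) is licensed in coda position; onsets are limited to one consonant).
Epenthesis after each stranded consonant: /k/ → /ku/, /p/ → /pu/, /θ/ → /θu/.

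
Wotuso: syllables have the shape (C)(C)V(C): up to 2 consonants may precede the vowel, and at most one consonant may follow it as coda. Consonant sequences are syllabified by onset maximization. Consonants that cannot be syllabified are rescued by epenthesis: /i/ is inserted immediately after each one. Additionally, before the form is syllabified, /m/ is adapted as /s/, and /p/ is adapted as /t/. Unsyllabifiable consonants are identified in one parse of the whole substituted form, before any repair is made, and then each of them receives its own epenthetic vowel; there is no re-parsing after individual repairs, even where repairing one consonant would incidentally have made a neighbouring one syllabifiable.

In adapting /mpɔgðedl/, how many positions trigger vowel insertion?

After substitution the input is /stɔgðedl/.
The unsyllabifiable consonants are /l/; each receives one epenthetic vowel.

1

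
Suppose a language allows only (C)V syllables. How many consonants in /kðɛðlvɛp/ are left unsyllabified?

Syllabifying with onset maximization leaves /k/, /ð/, /l/, /p/ stranded (no codas are permitted; onsets are limited to one consonant).

4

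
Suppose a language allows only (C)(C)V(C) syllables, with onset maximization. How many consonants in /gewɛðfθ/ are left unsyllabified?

2

The consonants /f/, /θ/ cannot be parsed into a legal (C)(C)V(C) syllable (at most one coda consonant is licensed; onsets may contain at most 2 consonants).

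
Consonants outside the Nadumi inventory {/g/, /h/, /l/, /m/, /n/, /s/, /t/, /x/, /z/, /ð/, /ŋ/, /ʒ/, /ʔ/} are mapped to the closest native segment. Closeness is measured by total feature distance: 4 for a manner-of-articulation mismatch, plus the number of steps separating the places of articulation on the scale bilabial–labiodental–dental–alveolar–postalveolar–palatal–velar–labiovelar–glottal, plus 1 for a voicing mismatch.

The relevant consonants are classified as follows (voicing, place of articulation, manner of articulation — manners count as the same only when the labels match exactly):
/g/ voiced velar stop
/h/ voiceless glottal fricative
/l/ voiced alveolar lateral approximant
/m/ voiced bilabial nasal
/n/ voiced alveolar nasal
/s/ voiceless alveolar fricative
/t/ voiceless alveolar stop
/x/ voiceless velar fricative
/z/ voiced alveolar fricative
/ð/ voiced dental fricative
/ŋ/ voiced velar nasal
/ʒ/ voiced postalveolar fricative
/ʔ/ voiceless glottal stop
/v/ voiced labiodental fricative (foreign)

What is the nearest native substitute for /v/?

/ð/ is closest: same manner (fricative), place distance 1 (labiodental→dental), same voicing; total 1. Next closest is /z/ at distance 2.

ð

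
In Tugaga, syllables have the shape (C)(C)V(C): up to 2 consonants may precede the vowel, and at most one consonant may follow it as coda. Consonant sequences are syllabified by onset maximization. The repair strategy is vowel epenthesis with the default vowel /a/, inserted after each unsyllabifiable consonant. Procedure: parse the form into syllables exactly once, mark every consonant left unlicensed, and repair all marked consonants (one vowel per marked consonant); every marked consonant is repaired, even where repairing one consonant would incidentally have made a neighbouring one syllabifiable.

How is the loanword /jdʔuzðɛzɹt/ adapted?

jadʔuzðɛzɹata

Under (C)(C)V(C), the unsyllabifiable consonants are /j/, /ɹ/, /t/ (at most one coda consonant is licensed; onsets may contain at most 2 consonants).
Epenthesis after each stranded consonant: /j/ → /ja/, /ɹ/ → /ɹa/, /t/ → /ta/.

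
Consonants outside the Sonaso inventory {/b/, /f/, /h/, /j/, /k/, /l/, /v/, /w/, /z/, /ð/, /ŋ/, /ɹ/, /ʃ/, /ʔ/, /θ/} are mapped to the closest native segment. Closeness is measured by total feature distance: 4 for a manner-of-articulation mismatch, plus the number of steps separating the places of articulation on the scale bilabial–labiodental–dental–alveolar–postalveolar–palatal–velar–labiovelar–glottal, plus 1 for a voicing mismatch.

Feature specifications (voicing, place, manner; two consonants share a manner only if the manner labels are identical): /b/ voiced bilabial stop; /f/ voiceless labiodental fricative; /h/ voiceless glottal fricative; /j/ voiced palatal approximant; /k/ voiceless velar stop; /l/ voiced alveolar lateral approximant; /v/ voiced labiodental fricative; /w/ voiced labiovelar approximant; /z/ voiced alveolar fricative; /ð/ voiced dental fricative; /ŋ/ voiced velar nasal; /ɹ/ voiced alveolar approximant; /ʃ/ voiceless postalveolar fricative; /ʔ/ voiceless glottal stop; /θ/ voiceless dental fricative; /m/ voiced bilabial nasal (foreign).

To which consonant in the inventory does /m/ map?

/b/ is closest: manner differs (nasal→stop, +4), place distance 0 (bilabial→bilabial), same voicing; total 4. Next closest is /v/ at distance 5.

b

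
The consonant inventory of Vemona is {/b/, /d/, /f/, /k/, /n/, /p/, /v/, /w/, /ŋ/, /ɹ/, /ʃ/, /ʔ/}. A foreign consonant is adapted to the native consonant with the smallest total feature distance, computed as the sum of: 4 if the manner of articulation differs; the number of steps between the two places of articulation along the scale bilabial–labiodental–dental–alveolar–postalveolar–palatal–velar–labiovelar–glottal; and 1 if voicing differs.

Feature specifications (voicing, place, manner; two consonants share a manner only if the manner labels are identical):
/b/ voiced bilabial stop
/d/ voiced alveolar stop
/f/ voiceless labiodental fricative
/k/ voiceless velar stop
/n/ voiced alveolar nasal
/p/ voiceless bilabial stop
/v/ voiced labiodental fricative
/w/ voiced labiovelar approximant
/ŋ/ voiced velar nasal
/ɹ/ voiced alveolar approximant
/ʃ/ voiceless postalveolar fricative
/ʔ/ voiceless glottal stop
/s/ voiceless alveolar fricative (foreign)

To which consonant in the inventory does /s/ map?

/ʃ/ is closest: same manner (fricative), place distance 1 (alveolar→postalveolar), same voicing; total 1. Next closest is /f/ at distance 2.

ʃ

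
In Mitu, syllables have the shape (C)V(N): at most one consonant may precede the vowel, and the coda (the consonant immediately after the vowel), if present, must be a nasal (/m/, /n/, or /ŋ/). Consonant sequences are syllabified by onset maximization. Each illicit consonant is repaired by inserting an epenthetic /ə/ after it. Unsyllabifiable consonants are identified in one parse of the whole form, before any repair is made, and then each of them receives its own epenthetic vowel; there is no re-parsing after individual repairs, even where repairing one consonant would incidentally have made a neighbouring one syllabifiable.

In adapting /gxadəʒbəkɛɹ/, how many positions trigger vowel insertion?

3

The unsyllabifiable consonants are /g/, /ʒ/, /ɹ/; each receives one epenthetic vowel.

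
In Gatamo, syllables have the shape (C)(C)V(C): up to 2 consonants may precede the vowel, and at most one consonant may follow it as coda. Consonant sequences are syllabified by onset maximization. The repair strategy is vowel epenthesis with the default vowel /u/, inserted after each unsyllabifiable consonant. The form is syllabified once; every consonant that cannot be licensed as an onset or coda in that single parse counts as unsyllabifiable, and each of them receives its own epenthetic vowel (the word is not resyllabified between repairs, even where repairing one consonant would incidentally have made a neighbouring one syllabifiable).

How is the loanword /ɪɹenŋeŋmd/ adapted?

ɪɹenŋeŋmudu

Syllabifying with onset maximization leaves /m/, /d/ stranded (at most one coda consonant is licensed; onsets may contain at most 2 consonants).
Inserting the epenthetic vowel yields /m/ → /mu/, /d/ → /du/.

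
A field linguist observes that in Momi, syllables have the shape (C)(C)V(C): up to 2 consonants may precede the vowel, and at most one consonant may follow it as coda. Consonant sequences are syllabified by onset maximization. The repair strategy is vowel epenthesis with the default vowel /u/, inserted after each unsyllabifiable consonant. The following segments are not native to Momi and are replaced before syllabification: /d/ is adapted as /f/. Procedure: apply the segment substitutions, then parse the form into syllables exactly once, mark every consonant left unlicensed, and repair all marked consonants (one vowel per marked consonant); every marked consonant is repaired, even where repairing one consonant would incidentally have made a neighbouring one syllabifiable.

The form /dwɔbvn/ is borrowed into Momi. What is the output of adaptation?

Substitution: /d/ → /f/, giving /fwɔbvn/.
The consonants /v/, /n/ cannot be parsed into a legal (C)(C)V(C) syllable (at most one coda consonant is licensed; onsets may contain at most 2 consonants).
Inserting the epenthetic vowel yields /v/ → /vu/, /n/ → /nu/.

fwɔbvunu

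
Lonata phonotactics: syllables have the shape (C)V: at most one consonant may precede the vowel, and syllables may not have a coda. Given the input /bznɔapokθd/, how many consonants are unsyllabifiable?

5

Syllabifying with onset maximization leaves /b/, /z/, /k/, /θ/, /d/ stranded (no codas are permitted; onsets are limited to one consonant).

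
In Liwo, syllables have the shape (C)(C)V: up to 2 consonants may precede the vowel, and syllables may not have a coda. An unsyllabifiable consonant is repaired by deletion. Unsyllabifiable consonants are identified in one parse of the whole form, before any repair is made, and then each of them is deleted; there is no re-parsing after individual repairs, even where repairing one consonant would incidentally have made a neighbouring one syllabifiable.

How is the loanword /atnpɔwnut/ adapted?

The consonants /t/, /t/ cannot be parsed into a legal (C)(C)V syllable (no codas are permitted; onsets may contain at most 2 consonants).
Each unlicensed consonant is deleted: /t/, /t/.

anpɔwnu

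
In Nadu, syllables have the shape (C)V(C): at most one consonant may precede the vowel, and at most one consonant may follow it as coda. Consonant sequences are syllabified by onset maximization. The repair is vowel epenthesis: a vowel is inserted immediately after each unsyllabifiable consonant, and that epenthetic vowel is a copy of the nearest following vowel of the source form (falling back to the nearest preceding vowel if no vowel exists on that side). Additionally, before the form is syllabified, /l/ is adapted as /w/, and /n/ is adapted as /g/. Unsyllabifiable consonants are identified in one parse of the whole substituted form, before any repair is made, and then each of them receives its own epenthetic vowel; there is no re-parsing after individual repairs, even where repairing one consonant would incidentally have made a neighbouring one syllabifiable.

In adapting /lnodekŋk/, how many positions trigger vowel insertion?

After substitution the input is /wgodekŋk/.
The unsyllabifiable consonants are /w/, /ŋ/, /k/; each receives one epenthetic vowel.

3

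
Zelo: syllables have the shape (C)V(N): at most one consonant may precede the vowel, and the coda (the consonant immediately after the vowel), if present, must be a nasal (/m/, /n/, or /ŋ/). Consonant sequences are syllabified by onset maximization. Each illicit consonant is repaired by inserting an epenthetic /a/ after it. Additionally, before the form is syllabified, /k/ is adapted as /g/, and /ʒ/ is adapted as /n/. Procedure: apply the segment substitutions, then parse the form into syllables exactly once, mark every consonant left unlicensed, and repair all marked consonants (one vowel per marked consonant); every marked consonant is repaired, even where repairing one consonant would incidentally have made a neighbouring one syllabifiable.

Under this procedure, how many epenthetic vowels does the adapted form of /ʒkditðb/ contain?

After substitution the input is /ngditðb/.
The unsyllabifiable consonants are /n/, /g/, /t/, /ð/, /b/; each receives one epenthetic vowel.

5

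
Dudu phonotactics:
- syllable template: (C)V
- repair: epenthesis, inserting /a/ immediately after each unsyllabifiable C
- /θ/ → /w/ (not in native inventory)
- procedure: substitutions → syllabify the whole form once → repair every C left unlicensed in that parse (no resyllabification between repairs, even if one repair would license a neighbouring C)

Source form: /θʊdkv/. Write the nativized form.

wʊdakava

Substitution: /θ/ → /w/, giving /wʊdkv/.
Syllabifying with onset maximization leaves /d/, /k/, /v/ stranded (no codas are permitted; onsets are limited to one consonant).
Inserting the epenthetic vowel yields /d/ → /da/, /k/ → /ka/, /v/ → /va/.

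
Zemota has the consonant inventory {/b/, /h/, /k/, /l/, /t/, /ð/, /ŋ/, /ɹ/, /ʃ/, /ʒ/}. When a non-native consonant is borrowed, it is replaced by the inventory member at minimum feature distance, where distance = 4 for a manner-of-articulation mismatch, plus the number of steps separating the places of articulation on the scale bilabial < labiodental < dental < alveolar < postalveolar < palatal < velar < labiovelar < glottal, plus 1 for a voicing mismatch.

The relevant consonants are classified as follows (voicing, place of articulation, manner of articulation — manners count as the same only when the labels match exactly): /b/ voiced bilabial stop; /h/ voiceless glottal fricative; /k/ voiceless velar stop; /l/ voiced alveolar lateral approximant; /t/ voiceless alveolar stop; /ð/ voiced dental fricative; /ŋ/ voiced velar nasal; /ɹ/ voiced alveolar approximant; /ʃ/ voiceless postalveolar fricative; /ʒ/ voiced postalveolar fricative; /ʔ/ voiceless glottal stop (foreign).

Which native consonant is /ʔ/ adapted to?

/k/ is closest: same manner (stop), place distance 2 (glottal→velar), same voicing; total 2. Next closest is /h/ at distance 4.

k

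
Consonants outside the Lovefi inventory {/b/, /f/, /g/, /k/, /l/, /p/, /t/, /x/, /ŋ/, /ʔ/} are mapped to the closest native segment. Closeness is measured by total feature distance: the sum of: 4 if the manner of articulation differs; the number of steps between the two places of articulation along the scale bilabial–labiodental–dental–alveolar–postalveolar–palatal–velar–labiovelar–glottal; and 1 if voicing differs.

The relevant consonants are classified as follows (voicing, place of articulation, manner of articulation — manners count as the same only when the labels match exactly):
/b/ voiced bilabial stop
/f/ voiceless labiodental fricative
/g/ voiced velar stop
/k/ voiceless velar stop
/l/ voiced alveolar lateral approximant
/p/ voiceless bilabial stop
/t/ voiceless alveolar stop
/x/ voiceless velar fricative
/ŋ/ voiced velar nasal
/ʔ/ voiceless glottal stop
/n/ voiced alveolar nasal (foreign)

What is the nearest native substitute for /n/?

ŋ

/ŋ/ is closest: same manner (nasal), place distance 3 (alveolar→velar), same voicing; total 3. Next closest is /l/ at distance 4.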